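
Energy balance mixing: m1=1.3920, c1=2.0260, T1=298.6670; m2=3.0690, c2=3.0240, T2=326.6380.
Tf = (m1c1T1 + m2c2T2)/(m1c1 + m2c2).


num = 3873.7132
den = 12.1008
Tf = 320.1192 K

320.1192 K


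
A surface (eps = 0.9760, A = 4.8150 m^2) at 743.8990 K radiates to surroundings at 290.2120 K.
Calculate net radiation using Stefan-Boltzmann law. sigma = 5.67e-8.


T^4 = 3.0624e+11
Tsurr^4 = 7.0935e+09
Q = 0.9760 * 5.67e-8 * 4.8150 * 2.9914e+11 = 79708.9180 W

79708.9180 W


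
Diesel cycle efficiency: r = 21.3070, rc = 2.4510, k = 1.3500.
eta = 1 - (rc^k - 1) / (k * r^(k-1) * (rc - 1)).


r^(k-1) = 2.9173
rc^k = 3.3544
eta = 0.5880 = 58.8003%

58.8003%


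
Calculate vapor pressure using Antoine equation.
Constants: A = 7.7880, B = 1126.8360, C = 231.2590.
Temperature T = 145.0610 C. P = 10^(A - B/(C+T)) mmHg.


C+T = 376.3200
B/(C+T) = 2.9944
log10(P) = 7.7880 - 2.9944 = 4.7936
P = 10^4.7936 = 62179.0572 mmHg

62179.0572 mmHg


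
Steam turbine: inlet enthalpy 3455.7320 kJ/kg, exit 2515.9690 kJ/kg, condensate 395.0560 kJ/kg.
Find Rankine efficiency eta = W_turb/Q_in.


W = 939.7630 kJ/kg
Q_in = 3060.6760 kJ/kg
eta = 0.3070 = 30.7044%

eta = 30.7044%


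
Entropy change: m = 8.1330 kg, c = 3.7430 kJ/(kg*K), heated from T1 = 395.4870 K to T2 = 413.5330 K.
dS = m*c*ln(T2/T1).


T2/T1 = 1.0456
ln(T2/T1) = 0.0446
dS = 8.1330 * 3.7430 * 0.0446 = 1.3583 kJ/K

1.3583 kJ/K


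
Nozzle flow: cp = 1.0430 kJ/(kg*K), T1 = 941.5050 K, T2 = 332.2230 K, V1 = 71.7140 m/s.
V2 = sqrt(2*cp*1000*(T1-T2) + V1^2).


dT = 609.2820 K
2*cp*1000*dT = 1270962.2520
V1^2 = 5142.8978
V2 = sqrt(1276105.1498) = 1129.6482 m/s

1129.6482 m/s


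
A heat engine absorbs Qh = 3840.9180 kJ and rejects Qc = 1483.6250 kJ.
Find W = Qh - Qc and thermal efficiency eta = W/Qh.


W = 3840.9180 - 1483.6250 = 2357.2930 kJ
eta = 2357.2930 / 3840.9180 = 0.6137 = 61.3732%

W = 2357.2930 kJ, eta = 61.3732%


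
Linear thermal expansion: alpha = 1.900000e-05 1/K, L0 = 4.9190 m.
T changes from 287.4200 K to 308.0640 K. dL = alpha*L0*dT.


dT = 20.6440 K
dL = 1.900000e-05 * 4.9190 * 20.6440 = 0.001929 m
L_final = 4.920929 m

dL = 0.001929 m


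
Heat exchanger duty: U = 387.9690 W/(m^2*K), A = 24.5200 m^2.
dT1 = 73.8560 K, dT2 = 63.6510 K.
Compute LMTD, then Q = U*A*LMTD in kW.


LMTD = 68.6271 K
Q = 387.9690 * 24.5200 * 68.6271 = 652849.4774 W = 652.8495 kW

652.8495 kW


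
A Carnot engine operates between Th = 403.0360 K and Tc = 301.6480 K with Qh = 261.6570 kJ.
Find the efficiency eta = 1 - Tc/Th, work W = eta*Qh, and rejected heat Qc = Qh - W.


eta = 1 - 301.6480/403.0360 = 0.2516
W = 0.2516 * 261.6570 = 65.8226 kJ
Qc = 261.6570 - 65.8226 = 195.8344 kJ

eta = 25.1561%, W = 65.8226 kJ, Qc = 195.8344 kJ


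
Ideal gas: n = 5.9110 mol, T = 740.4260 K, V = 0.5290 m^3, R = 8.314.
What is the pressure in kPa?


P = nRT/V = 5.9110 * 8.314 * 740.4260 / 0.5290
= 36387.5353 / 0.5290 = 68785.5110 Pa = 68.7855 kPa

68.7855 kPa


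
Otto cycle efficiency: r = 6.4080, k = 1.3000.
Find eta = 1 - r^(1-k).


r^(k-1) = 1.7459
eta = 1 - 1/1.7459 = 0.4272 = 42.7226%

42.7226%


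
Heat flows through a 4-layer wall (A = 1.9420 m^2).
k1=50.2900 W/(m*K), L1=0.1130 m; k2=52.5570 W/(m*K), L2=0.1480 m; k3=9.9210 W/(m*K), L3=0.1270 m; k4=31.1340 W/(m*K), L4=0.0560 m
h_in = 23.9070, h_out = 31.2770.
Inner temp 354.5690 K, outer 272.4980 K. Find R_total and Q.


R_conv_in = 1/(23.9070*1.9420) = 0.0215
R_1 = 0.1130/(50.2900*1.9420) = 0.0012
R_2 = 0.1480/(52.5570*1.9420) = 0.0015
R_3 = 0.1270/(9.9210*1.9420) = 0.0066
R_4 = 0.0560/(31.1340*1.9420) = 0.0009
R_conv_out = 1/(31.2770*1.9420) = 0.0165
R_total = 0.0481 K/W
Q = 82.0710 / 0.0481 = 1705.2776 W

R_total = 0.0481 K/W, Q = 1705.2776 W


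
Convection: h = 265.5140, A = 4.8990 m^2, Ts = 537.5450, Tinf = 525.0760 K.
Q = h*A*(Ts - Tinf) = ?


dT = 12.4690 K
Q = 265.5140 * 4.8990 * 12.4690 = 16219.0902 W

16219.0902 W


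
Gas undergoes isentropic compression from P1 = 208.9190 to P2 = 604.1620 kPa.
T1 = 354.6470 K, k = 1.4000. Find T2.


(k-1)/k = 0.2857
(P2/P1)^exp = 1.3545
T2 = 354.6470 * 1.3545 = 480.3532 K

480.3532 K


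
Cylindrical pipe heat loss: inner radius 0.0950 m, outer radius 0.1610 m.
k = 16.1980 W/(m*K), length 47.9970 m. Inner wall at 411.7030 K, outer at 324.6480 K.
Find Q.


dT = 87.0550 K
ln(ro/ri) = 0.5275
Q = 2*pi*16.1980*47.9970*87.0550 / 0.5275 = 806127.9766 W

806127.9766 W


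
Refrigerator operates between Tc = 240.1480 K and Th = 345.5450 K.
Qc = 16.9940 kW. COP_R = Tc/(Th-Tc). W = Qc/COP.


COP = 240.1480 / 105.3970 = 2.2785
W = 16.9940 / 2.2785 = 7.4584 kW

COP = 2.2785, W = 7.4584 kW


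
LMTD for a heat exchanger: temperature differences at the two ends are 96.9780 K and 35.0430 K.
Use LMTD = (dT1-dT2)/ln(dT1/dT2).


dT1/dT2 = 2.7674
ln(dT1/dT2) = 1.0179
LMTD = 61.9350 / 1.0179 = 60.8454 K

60.8454 K


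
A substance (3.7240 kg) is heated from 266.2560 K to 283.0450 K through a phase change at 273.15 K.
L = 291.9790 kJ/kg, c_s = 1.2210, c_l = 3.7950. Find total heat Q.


Q1 (sensible, solid) = 3.7240 * 1.2210 * 6.8940 = 31.3470 kJ
Q2 (latent) = 3.7240 * 291.9790 = 1087.3298 kJ
Q3 (sensible, liquid) = 3.7240 * 3.7950 * 9.8950 = 139.8419 kJ
Q_total = 1258.5187 kJ

1258.5187 kJ


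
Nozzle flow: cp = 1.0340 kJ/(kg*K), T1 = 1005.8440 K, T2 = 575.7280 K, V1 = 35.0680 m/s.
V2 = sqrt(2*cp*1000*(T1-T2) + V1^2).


dT = 430.1160 K
2*cp*1000*dT = 889479.8880
V1^2 = 1229.7646
V2 = sqrt(890709.6526) = 943.7742 m/s

943.7742 m/s


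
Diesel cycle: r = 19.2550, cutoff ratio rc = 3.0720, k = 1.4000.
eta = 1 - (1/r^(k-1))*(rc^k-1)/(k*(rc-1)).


r^(k-1) = 3.2645
rc^k = 4.8127
eta = 0.5974 = 59.7377%

59.7377%


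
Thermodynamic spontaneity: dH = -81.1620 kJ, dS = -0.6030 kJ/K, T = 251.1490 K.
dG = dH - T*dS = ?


T*dS = 251.1490 * -0.6030 = -151.4428 kJ
dG = -81.1620 + 151.4428 = 70.2808 kJ (non-spontaneous)

dG = 70.2808 kJ, non-spontaneous


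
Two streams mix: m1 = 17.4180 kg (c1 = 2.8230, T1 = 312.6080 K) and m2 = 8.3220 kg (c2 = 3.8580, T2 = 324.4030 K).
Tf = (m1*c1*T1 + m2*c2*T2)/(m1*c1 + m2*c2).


num = 25786.6246
den = 81.2773
Tf = 317.2673 K

317.2673 K


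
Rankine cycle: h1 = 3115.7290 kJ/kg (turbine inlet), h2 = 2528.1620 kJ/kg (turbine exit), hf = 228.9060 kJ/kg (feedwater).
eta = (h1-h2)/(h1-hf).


W = 587.5670 kJ/kg
Q_in = 2886.8230 kJ/kg
eta = 0.2035 = 20.3534%

eta = 20.3534%


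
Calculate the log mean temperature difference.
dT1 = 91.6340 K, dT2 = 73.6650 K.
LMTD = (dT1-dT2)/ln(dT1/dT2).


dT1/dT2 = 1.2439
ln(dT1/dT2) = 0.2183
LMTD = 17.9690 / 0.2183 = 82.3229 K

82.3229 K


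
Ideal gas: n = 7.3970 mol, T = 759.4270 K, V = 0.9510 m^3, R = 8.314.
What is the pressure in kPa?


P = nRT/V = 7.3970 * 8.314 * 759.4270 / 0.9510
= 46703.7413 / 0.9510 = 49110.1381 Pa = 49.1101 kPa

49.1101 kPa


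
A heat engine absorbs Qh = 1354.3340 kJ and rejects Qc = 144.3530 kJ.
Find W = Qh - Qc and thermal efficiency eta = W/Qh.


W = 1354.3340 - 144.3530 = 1209.9810 kJ
eta = 1209.9810 / 1354.3340 = 0.8934 = 89.3414%

W = 1209.9810 kJ, eta = 89.3414%


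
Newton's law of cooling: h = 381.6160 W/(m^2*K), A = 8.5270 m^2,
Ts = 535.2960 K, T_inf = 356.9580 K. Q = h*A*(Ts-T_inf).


dT = 178.3380 K
Q = 381.6160 * 8.5270 * 178.3380 = 580318.9199 W

580318.9199 W


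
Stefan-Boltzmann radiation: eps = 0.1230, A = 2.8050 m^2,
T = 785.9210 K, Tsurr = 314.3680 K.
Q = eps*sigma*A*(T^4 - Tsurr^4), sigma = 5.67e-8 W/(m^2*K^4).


T^4 = 3.8152e+11
Tsurr^4 = 9.7668e+09
Q = 0.1230 * 5.67e-8 * 2.8050 * 3.7175e+11 = 7272.3361 W

7272.3361 W


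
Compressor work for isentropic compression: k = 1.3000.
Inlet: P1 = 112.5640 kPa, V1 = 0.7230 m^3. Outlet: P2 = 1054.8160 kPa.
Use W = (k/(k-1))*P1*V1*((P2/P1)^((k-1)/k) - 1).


(k-1)/k = 0.2308
(P2/P1)^exp = 1.6759
W = 4.3333 * 112.5640 * 0.7230 * (1.6759 - 1) = 238.3761 kJ

238.3761 kJ


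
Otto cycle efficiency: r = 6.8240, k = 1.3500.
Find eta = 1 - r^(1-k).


r^(k-1) = 1.9585
eta = 1 - 1/1.9585 = 0.4894 = 48.9393%

48.9393%


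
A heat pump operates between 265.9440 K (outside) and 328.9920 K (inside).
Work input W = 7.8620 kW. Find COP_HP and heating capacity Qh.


COP = 328.9920 / 63.0480 = 5.2181
Qh = 5.2181 * 7.8620 = 41.0249 kW

COP = 5.2181, Qh = 41.0249 kW


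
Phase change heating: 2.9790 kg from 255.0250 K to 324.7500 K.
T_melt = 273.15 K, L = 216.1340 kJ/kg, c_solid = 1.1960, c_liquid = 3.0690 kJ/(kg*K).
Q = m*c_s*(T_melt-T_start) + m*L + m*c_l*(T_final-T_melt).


Q1 (sensible, solid) = 2.9790 * 1.1960 * 18.1250 = 64.5773 kJ
Q2 (latent) = 2.9790 * 216.1340 = 643.8632 kJ
Q3 (sensible, liquid) = 2.9790 * 3.0690 * 51.6000 = 471.7556 kJ
Q_total = 1180.1961 kJ

1180.1961 kJ


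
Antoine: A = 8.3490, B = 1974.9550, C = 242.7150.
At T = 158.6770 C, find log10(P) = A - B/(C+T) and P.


C+T = 401.3920
B/(C+T) = 4.9203
log10(P) = 8.3490 - 4.9203 = 3.4287
P = 10^3.4287 = 2683.7065 mmHg

2683.7065 mmHg


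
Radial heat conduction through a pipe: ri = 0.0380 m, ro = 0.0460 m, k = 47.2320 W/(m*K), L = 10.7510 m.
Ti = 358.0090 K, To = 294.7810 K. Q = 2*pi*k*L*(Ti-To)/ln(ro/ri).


dT = 63.2280 K
ln(ro/ri) = 0.1911
Q = 2*pi*47.2320*10.7510*63.2280 / 0.1911 = 1055882.4333 W

1055882.4333 W


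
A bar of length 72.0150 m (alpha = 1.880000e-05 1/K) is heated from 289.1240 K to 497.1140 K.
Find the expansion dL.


dT = 207.9900 K
dL = 1.880000e-05 * 72.0150 * 207.9900 = 0.281594 m
L_final = 72.296594 m

dL = 0.281594 m


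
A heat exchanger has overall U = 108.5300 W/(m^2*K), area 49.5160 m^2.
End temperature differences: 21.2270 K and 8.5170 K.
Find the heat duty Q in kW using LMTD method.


LMTD = 13.9179 K
Q = 108.5300 * 49.5160 * 13.9179 = 74794.6181 W = 74.7946 kW

74.7946 kW


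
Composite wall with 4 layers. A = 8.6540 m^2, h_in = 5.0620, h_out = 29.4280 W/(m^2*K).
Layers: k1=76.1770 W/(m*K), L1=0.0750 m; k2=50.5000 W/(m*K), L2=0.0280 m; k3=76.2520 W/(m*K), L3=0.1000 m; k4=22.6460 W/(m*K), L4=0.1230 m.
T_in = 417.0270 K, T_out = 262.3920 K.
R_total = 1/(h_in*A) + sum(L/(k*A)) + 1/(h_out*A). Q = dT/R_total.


R_conv_in = 1/(5.0620*8.6540) = 0.0228
R_1 = 0.0750/(76.1770*8.6540) = 0.0001
R_2 = 0.0280/(50.5000*8.6540) = 6.4069e-05
R_3 = 0.1000/(76.2520*8.6540) = 0.0002
R_4 = 0.1230/(22.6460*8.6540) = 0.0006
R_conv_out = 1/(29.4280*8.6540) = 0.0039
R_total = 0.0277 K/W
Q = 154.6350 / 0.0277 = 5580.2170 W

R_total = 0.0277 K/W, Q = 5580.2170 W


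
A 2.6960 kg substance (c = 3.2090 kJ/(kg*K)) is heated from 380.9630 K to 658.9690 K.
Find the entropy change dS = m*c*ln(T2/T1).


T2/T1 = 1.7297
ln(T2/T1) = 0.5480
dS = 2.6960 * 3.2090 * 0.5480 = 4.7408 kJ/K

4.7408 kJ/K


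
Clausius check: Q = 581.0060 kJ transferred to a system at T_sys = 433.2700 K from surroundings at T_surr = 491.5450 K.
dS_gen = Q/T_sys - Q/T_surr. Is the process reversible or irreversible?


dS_sys = 581.0060/433.2700 = 1.3410 kJ/K
dS_surr = -581.0060/491.5450 = -1.1820 kJ/K
dS_gen = 1.3410 - 1.1820 = 0.1590 kJ/K (irreversible)

dS_gen = 0.1590 kJ/K, irreversible


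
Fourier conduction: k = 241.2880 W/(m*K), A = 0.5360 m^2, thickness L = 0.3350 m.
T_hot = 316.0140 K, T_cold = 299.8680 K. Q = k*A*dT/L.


dT = 16.1460 K
Q = 241.2880 * 0.5360 * 16.1460 / 0.3350 = 6233.3377 W

6233.3377 W


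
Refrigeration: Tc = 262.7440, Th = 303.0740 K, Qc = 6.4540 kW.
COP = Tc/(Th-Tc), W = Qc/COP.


COP = 262.7440 / 40.3300 = 6.5149
W = 6.4540 / 6.5149 = 0.9907 kW

COP = 6.5149, W = 0.9907 kW


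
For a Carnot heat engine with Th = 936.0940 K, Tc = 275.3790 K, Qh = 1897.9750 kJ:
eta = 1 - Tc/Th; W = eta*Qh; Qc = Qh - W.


eta = 1 - 275.3790/936.0940 = 0.7058
W = 0.7058 * 1897.9750 = 1339.6310 kJ
Qc = 1897.9750 - 1339.6310 = 558.3440 kJ

eta = 70.5821%, W = 1339.6310 kJ, Qc = 558.3440 kJ


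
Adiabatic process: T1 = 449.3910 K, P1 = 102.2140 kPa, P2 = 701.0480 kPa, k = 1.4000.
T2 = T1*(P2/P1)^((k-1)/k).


(k-1)/k = 0.2857
(P2/P1)^exp = 1.7335
T2 = 449.3910 * 1.7335 = 779.0213 K

779.0213 K


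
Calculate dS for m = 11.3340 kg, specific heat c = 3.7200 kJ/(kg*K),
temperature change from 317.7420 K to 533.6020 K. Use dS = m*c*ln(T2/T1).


T2/T1 = 1.6794
ln(T2/T1) = 0.5184
dS = 11.3340 * 3.7200 * 0.5184 = 21.8575 kJ/K

21.8575 kJ/K


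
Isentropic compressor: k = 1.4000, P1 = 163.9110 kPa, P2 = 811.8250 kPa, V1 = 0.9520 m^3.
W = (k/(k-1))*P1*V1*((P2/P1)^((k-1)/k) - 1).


(k-1)/k = 0.2857
(P2/P1)^exp = 1.5795
W = 3.5000 * 163.9110 * 0.9520 * (1.5795 - 1) = 316.5150 kJ

316.5150 kJ


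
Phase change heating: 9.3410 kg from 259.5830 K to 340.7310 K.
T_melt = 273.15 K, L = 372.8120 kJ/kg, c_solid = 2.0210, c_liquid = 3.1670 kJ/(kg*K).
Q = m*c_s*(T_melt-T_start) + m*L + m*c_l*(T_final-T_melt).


Q1 (sensible, solid) = 9.3410 * 2.0210 * 13.5670 = 256.1200 kJ
Q2 (latent) = 9.3410 * 372.8120 = 3482.4369 kJ
Q3 (sensible, liquid) = 9.3410 * 3.1670 * 67.5810 = 1999.2451 kJ
Q_total = 5737.8020 kJ

5737.8020 kJ


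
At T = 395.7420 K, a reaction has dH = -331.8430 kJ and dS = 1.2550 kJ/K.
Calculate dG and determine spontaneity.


T*dS = 395.7420 * 1.2550 = 496.6562 kJ
dG = -331.8430 - 496.6562 = -828.4992 kJ (spontaneous)

dG = -828.4992 kJ, spontaneous


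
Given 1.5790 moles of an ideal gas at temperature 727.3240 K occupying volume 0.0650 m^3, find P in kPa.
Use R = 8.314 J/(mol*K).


P = nRT/V = 1.5790 * 8.314 * 727.3240 / 0.0650
= 9548.1684 / 0.0650 = 146894.8980 Pa = 146.8949 kPa

146.8949 kPa


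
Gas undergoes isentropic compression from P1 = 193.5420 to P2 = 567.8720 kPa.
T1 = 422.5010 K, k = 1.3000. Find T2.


(k-1)/k = 0.2308
(P2/P1)^exp = 1.2820
T2 = 422.5010 * 1.2820 = 541.6349 K

541.6349 K


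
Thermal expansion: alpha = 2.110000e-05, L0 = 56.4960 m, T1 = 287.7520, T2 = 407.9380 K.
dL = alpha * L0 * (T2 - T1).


dT = 120.1860 K
dL = 2.110000e-05 * 56.4960 * 120.1860 = 0.143270 m
L_final = 56.639270 m

dL = 0.143270 m


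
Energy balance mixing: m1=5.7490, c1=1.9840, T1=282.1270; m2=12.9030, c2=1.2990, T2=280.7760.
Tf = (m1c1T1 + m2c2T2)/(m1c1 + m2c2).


num = 7924.0308
den = 28.1670
Tf = 281.3231 K

281.3231 K


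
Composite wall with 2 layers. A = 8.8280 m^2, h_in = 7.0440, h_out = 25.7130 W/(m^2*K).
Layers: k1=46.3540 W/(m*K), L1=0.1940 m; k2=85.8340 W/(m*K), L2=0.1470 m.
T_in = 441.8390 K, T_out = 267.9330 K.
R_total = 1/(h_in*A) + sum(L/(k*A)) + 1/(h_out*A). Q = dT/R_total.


R_conv_in = 1/(7.0440*8.8280) = 0.0161
R_1 = 0.1940/(46.3540*8.8280) = 0.0005
R_2 = 0.1470/(85.8340*8.8280) = 0.0002
R_conv_out = 1/(25.7130*8.8280) = 0.0044
R_total = 0.0212 K/W
Q = 173.9060 / 0.0212 = 8220.6911 W

R_total = 0.0212 K/W, Q = 8220.6911 W


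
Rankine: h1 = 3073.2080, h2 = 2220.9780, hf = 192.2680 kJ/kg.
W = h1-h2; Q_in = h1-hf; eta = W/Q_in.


W = 852.2300 kJ/kg
Q_in = 2880.9400 kJ/kg
eta = 0.2958 = 29.5817%

eta = 29.5817%


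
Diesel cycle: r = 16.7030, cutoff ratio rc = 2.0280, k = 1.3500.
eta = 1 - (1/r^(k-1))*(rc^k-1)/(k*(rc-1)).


r^(k-1) = 2.6790
rc^k = 2.5974
eta = 0.5704 = 57.0351%

57.0351%


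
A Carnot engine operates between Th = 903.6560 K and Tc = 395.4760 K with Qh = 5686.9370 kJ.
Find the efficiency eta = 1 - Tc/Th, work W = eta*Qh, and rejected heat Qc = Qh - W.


eta = 1 - 395.4760/903.6560 = 0.5624
W = 0.5624 * 5686.9370 = 3198.1060 kJ
Qc = 5686.9370 - 3198.1060 = 2488.8310 kJ

eta = 56.2360%, W = 3198.1060 kJ, Qc = 2488.8310 kJ


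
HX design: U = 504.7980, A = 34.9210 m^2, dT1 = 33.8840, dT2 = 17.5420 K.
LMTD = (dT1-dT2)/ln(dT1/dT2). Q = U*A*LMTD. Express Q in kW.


LMTD = 24.8229 K
Q = 504.7980 * 34.9210 * 24.8229 = 437578.5391 W = 437.5785 kW

437.5785 kW


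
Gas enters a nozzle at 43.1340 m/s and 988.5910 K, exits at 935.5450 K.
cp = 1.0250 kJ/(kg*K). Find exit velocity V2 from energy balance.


dT = 53.0460 K
2*cp*1000*dT = 108744.3000
V1^2 = 1860.5420
V2 = sqrt(110604.8420) = 332.5731 m/s

332.5731 m/s


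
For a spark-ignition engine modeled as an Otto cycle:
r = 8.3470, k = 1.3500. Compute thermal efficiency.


r^(k-1) = 2.1015
eta = 1 - 1/2.1015 = 0.5242 = 52.4156%

52.4156%


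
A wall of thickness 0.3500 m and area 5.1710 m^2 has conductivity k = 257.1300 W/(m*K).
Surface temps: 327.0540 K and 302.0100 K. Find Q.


dT = 25.0440 K
Q = 257.1300 * 5.1710 * 25.0440 / 0.3500 = 95139.9543 W

95139.9543 W


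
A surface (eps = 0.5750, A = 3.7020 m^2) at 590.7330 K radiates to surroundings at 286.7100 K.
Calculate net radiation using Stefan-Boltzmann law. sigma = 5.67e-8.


T^4 = 1.2178e+11
Tsurr^4 = 6.7573e+09
Q = 0.5750 * 5.67e-8 * 3.7020 * 1.1502e+11 = 13882.2319 W

13882.2319 W


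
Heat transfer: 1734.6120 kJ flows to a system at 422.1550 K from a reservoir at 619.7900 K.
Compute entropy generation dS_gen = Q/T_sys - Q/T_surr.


dS_sys = 1734.6120/422.1550 = 4.1089 kJ/K
dS_surr = -1734.6120/619.7900 = -2.7987 kJ/K
dS_gen = 4.1089 - 2.7987 = 1.3102 kJ/K (irreversible)

dS_gen = 1.3102 kJ/K, irreversible


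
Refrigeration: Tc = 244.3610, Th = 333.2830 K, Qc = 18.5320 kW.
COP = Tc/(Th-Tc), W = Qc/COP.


COP = 244.3610 / 88.9220 = 2.7480
W = 18.5320 / 2.7480 = 6.7437 kW

COP = 2.7480, W = 6.7437 kW


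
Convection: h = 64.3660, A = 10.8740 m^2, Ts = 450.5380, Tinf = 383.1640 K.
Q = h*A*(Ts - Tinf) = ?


dT = 67.3740 K
Q = 64.3660 * 10.8740 * 67.3740 = 47156.1328 W

47156.1328 W


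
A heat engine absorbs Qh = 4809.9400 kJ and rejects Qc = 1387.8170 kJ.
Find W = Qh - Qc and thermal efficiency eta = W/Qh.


W = 4809.9400 - 1387.8170 = 3422.1230 kJ
eta = 3422.1230 / 4809.9400 = 0.7115 = 71.1469%

W = 3422.1230 kJ, eta = 71.1469%


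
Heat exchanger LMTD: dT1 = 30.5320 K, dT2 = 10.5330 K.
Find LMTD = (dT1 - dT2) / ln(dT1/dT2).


dT1/dT2 = 2.8987
ln(dT1/dT2) = 1.0643
LMTD = 19.9990 / 1.0643 = 18.7914 K

18.7914 K


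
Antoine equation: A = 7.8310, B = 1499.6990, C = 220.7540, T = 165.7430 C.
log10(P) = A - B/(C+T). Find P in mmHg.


C+T = 386.4970
B/(C+T) = 3.8802
log10(P) = 7.8310 - 3.8802 = 3.9508
P = 10^3.9508 = 8928.2323 mmHg

8928.2323 mmHg


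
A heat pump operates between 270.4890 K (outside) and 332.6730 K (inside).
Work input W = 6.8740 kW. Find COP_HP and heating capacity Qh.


COP = 332.6730 / 62.1840 = 5.3498
Qh = 5.3498 * 6.8740 = 36.7746 kW

COP = 5.3498, Qh = 36.7746 kW


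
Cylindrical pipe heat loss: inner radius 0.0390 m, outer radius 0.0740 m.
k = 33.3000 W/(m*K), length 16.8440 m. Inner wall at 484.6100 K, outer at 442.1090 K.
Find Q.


dT = 42.5010 K
ln(ro/ri) = 0.6405
Q = 2*pi*33.3000*16.8440*42.5010 / 0.6405 = 233855.1895 W

233855.1895 W


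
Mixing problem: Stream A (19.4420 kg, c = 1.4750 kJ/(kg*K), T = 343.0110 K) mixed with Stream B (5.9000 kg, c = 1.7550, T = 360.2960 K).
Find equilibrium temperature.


num = 13567.1942
den = 39.0314
Tf = 347.5965 K

347.5965 K


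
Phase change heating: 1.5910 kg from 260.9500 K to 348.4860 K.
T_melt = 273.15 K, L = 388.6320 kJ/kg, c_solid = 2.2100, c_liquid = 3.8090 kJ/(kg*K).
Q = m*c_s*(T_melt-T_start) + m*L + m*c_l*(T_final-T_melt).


Q1 (sensible, solid) = 1.5910 * 2.2100 * 12.2000 = 42.8965 kJ
Q2 (latent) = 1.5910 * 388.6320 = 618.3135 kJ
Q3 (sensible, liquid) = 1.5910 * 3.8090 * 75.3360 = 456.5451 kJ
Q_total = 1117.7552 kJ

1117.7552 kJ


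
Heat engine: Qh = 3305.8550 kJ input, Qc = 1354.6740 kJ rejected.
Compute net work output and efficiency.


W = 3305.8550 - 1354.6740 = 1951.1810 kJ
eta = 1951.1810 / 3305.8550 = 0.5902 = 59.0220%

W = 1951.1810 kJ, eta = 59.0220%


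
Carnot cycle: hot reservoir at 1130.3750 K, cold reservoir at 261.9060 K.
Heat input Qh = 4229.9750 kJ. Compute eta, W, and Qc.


eta = 1 - 261.9060/1130.3750 = 0.7683
W = 0.7683 * 4229.9750 = 3249.8969 kJ
Qc = 4229.9750 - 3249.8969 = 980.0781 kJ

eta = 76.8302%, W = 3249.8969 kJ, Qc = 980.0781 kJ


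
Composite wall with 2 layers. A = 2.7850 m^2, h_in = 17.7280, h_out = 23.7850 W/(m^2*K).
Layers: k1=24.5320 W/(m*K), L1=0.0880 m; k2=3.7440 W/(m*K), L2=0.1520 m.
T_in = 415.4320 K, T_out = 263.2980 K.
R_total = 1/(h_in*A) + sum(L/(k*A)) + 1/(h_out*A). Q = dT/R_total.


R_conv_in = 1/(17.7280*2.7850) = 0.0203
R_1 = 0.0880/(24.5320*2.7850) = 0.0013
R_2 = 0.1520/(3.7440*2.7850) = 0.0146
R_conv_out = 1/(23.7850*2.7850) = 0.0151
R_total = 0.0512 K/W
Q = 152.1340 / 0.0512 = 2970.4362 W

R_total = 0.0512 K/W, Q = 2970.4362 W


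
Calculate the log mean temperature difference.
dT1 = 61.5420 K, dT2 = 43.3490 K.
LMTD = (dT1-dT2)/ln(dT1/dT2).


dT1/dT2 = 1.4197
ln(dT1/dT2) = 0.3504
LMTD = 18.1930 / 0.3504 = 51.9153 K

51.9153 K


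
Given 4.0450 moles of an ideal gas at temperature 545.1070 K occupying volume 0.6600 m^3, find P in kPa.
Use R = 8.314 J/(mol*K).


P = nRT/V = 4.0450 * 8.314 * 545.1070 / 0.6600
= 18332.0193 / 0.6600 = 27775.7868 Pa = 27.7758 kPa

27.7758 kPa


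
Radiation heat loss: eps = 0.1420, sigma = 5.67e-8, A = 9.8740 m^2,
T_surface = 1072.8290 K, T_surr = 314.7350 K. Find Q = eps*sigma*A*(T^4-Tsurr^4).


T^4 = 1.3247e+12
Tsurr^4 = 9.8125e+09
Q = 0.1420 * 5.67e-8 * 9.8740 * 1.3149e+12 = 104534.0158 W

104534.0158 W


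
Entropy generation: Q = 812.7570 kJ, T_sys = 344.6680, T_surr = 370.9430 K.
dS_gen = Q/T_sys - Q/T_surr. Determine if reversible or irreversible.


dS_sys = 812.7570/344.6680 = 2.3581 kJ/K
dS_surr = -812.7570/370.9430 = -2.1911 kJ/K
dS_gen = 2.3581 - 2.1911 = 0.1670 kJ/K (irreversible)

dS_gen = 0.1670 kJ/K, irreversible


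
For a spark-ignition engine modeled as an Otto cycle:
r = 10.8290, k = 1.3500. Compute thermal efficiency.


r^(k-1) = 2.3020
eta = 1 - 1/2.3020 = 0.5656 = 56.5596%

56.5596%


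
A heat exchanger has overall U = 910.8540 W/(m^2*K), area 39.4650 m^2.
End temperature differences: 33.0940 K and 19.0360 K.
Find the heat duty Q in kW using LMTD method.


LMTD = 25.4204 K
Q = 910.8540 * 39.4650 * 25.4204 = 913783.9383 W = 913.7839 kW

913.7839 kW


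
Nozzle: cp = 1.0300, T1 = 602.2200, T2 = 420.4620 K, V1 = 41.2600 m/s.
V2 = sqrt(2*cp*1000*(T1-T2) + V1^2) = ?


dT = 181.7580 K
2*cp*1000*dT = 374421.4800
V1^2 = 1702.3876
V2 = sqrt(376123.8676) = 613.2894 m/s

613.2894 m/s


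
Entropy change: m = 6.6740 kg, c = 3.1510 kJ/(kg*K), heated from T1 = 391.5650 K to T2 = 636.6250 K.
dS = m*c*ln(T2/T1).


T2/T1 = 1.6258
ln(T2/T1) = 0.4860
dS = 6.6740 * 3.1510 * 0.4860 = 10.2211 kJ/K

10.2211 kJ/K


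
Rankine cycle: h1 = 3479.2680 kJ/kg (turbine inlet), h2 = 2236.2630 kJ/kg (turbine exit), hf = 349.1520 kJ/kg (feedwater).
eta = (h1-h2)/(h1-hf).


W = 1243.0050 kJ/kg
Q_in = 3130.1160 kJ/kg
eta = 0.3971 = 39.7111%

eta = 39.7111%


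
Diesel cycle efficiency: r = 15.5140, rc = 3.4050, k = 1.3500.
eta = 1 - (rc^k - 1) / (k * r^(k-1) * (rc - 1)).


r^(k-1) = 2.6107
rc^k = 5.2283
eta = 0.5012 = 50.1161%

50.1161%


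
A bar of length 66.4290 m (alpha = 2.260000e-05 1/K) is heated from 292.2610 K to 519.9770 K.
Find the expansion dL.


dT = 227.7160 K
dL = 2.260000e-05 * 66.4290 * 227.7160 = 0.341869 m
L_final = 66.770869 m

dL = 0.341869 m


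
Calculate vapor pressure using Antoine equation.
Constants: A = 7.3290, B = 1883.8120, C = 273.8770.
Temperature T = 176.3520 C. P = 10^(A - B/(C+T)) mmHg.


C+T = 450.2290
B/(C+T) = 4.1841
log10(P) = 7.3290 - 4.1841 = 3.1449
P = 10^3.1449 = 1395.9838 mmHg

1395.9838 mmHg


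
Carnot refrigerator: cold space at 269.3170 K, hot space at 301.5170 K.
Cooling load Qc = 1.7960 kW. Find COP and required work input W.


COP = 269.3170 / 32.2000 = 8.3639
W = 1.7960 / 8.3639 = 0.2147 kW

COP = 8.3639, W = 0.2147 kW


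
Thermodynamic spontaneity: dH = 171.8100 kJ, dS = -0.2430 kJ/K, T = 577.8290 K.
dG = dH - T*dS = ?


T*dS = 577.8290 * -0.2430 = -140.4124 kJ
dG = 171.8100 + 140.4124 = 312.2224 kJ (non-spontaneous)

dG = 312.2224 kJ, non-spontaneous


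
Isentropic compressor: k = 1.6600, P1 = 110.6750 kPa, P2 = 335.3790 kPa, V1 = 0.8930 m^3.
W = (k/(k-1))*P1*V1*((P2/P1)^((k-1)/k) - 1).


(k-1)/k = 0.3976
(P2/P1)^exp = 1.5539
W = 2.5152 * 110.6750 * 0.8930 * (1.5539 - 1) = 137.6981 kJ

137.6981 kJ


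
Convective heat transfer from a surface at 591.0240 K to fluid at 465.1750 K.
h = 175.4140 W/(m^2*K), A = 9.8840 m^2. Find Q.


dT = 125.8490 K
Q = 175.4140 * 9.8840 * 125.8490 = 218195.9864 W

218195.9864 W


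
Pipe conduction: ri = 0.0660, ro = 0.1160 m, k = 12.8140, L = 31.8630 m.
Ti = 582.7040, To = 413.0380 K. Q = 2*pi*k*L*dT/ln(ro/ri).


dT = 169.6660 K
ln(ro/ri) = 0.5639
Q = 2*pi*12.8140*31.8630*169.6660 / 0.5639 = 771821.1539 W

771821.1539 W


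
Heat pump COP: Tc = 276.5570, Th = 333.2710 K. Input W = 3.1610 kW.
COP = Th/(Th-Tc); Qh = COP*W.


COP = 333.2710 / 56.7140 = 5.8763
Qh = 5.8763 * 3.1610 = 18.5751 kW

COP = 5.8763, Qh = 18.5751 kW


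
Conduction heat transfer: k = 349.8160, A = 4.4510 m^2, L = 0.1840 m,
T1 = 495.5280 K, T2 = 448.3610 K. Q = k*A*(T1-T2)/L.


dT = 47.1670 K
Q = 349.8160 * 4.4510 * 47.1670 / 0.1840 = 399133.0540 W

399133.0540 W


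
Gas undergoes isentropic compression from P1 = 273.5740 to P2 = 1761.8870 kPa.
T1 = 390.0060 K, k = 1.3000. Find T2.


(k-1)/k = 0.2308
(P2/P1)^exp = 1.5370
T2 = 390.0060 * 1.5370 = 599.4339 K

599.4339 K


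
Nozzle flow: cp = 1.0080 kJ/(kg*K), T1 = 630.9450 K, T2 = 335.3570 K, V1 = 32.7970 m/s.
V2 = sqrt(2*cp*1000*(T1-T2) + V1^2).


dT = 295.5880 K
2*cp*1000*dT = 595905.4080
V1^2 = 1075.6432
V2 = sqrt(596981.0512) = 772.6455 m/s

772.6455 m/s


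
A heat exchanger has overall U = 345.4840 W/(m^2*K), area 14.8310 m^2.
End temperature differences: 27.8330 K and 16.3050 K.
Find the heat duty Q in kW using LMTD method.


LMTD = 21.5577 K
Q = 345.4840 * 14.8310 * 21.5577 = 110458.9971 W = 110.4590 kW

110.4590 kW


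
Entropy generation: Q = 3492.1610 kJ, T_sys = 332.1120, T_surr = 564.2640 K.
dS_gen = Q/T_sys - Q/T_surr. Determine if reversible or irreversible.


dS_sys = 3492.1610/332.1120 = 10.5150 kJ/K
dS_surr = -3492.1610/564.2640 = -6.1889 kJ/K
dS_gen = 10.5150 - 6.1889 = 4.3261 kJ/K (irreversible)

dS_gen = 4.3261 kJ/K, irreversible


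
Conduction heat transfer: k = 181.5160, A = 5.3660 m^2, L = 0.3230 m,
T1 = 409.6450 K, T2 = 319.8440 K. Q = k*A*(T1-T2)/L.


dT = 89.8010 K
Q = 181.5160 * 5.3660 * 89.8010 / 0.3230 = 270797.2386 W

270797.2386 W


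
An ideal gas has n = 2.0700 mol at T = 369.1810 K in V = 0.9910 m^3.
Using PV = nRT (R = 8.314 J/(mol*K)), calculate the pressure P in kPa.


P = nRT/V = 2.0700 * 8.314 * 369.1810 / 0.9910
= 6353.5976 / 0.9910 = 6411.2993 Pa = 6.4113 kPa

6.4113 kPa


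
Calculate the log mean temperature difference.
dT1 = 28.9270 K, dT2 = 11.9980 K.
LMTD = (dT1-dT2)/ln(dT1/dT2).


dT1/dT2 = 2.4110
ln(dT1/dT2) = 0.8800
LMTD = 16.9290 / 0.8800 = 19.2367 K

19.2367 K


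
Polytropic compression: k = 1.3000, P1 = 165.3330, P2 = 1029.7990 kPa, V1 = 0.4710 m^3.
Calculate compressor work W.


(k-1)/k = 0.2308
(P2/P1)^exp = 1.5252
W = 4.3333 * 165.3330 * 0.4710 * (1.5252 - 1) = 177.2196 kJ

177.2196 kJ


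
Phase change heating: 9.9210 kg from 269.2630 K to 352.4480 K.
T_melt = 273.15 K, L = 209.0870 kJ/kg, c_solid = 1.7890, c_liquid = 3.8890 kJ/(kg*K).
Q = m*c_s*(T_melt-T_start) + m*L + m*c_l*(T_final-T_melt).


Q1 (sensible, solid) = 9.9210 * 1.7890 * 3.8870 = 68.9891 kJ
Q2 (latent) = 9.9210 * 209.0870 = 2074.3521 kJ
Q3 (sensible, liquid) = 9.9210 * 3.8890 * 79.2980 = 3059.5364 kJ
Q_total = 5202.8776 kJ

5202.8776 kJ


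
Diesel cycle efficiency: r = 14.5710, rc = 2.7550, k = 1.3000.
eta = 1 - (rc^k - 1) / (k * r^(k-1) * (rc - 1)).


r^(k-1) = 2.2338
rc^k = 3.7339
eta = 0.4636 = 46.3575%

46.3575%


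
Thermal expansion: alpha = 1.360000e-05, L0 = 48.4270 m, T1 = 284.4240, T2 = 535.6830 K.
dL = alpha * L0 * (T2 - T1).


dT = 251.2590 K
dL = 1.360000e-05 * 48.4270 * 251.2590 = 0.165481 m
L_final = 48.592481 m

dL = 0.165481 m


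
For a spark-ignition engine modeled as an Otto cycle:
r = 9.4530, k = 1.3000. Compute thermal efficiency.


r^(k-1) = 1.9619
eta = 1 - 1/1.9619 = 0.4903 = 49.0283%

49.0283%


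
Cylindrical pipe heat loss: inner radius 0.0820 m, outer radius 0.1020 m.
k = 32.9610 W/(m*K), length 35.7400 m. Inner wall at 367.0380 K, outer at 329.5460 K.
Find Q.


dT = 37.4920 K
ln(ro/ri) = 0.2183
Q = 2*pi*32.9610*35.7400*37.4920 / 0.2183 = 1271487.3853 W

1271487.3853 W


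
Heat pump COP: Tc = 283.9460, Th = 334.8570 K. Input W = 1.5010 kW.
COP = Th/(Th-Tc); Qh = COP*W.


COP = 334.8570 / 50.9110 = 6.5773
Qh = 6.5773 * 1.5010 = 9.8725 kW

COP = 6.5773, Qh = 9.8725 kW


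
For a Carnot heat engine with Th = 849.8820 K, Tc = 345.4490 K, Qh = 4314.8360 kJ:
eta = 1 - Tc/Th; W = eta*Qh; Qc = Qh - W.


eta = 1 - 345.4490/849.8820 = 0.5935
W = 0.5935 * 4314.8360 = 2560.9975 kJ
Qc = 4314.8360 - 2560.9975 = 1753.8385 kJ

eta = 59.3533%, W = 2560.9975 kJ, Qc = 1753.8385 kJ


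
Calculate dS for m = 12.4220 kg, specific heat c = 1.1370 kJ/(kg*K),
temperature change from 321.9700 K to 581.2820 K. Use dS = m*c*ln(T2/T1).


T2/T1 = 1.8054
ln(T2/T1) = 0.5908
dS = 12.4220 * 1.1370 * 0.5908 = 8.3440 kJ/K

8.3440 kJ/K


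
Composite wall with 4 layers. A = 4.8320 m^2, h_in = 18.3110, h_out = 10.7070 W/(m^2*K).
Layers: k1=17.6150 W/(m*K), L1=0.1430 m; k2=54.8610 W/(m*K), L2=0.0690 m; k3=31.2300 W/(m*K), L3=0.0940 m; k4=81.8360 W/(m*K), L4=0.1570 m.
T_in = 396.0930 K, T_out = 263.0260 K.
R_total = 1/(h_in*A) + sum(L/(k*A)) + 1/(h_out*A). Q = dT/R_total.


R_conv_in = 1/(18.3110*4.8320) = 0.0113
R_1 = 0.1430/(17.6150*4.8320) = 0.0017
R_2 = 0.0690/(54.8610*4.8320) = 0.0003
R_3 = 0.0940/(31.2300*4.8320) = 0.0006
R_4 = 0.1570/(81.8360*4.8320) = 0.0004
R_conv_out = 1/(10.7070*4.8320) = 0.0193
R_total = 0.0336 K/W
Q = 133.0670 / 0.0336 = 3961.3564 W

R_total = 0.0336 K/W, Q = 3961.3564 W


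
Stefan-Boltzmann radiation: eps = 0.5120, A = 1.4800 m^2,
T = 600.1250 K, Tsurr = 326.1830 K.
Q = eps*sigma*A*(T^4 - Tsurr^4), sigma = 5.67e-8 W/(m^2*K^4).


T^4 = 1.2971e+11
Tsurr^4 = 1.1320e+10
Q = 0.5120 * 5.67e-8 * 1.4800 * 1.1839e+11 = 5086.5422 W

5086.5422 W


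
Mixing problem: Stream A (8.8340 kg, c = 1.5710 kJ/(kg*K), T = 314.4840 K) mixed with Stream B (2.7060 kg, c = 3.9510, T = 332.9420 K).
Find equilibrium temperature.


num = 7924.0943
den = 24.5696
Tf = 322.5160 K

322.5160 K


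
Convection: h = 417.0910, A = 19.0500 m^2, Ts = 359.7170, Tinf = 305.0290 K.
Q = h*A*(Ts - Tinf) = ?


dT = 54.6880 K
Q = 417.0910 * 19.0500 * 54.6880 = 434528.0732 W

434528.0732 W


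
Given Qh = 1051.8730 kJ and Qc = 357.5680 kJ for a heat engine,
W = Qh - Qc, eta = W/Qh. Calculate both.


W = 1051.8730 - 357.5680 = 694.3050 kJ
eta = 694.3050 / 1051.8730 = 0.6601 = 66.0065%

W = 694.3050 kJ, eta = 66.0065%


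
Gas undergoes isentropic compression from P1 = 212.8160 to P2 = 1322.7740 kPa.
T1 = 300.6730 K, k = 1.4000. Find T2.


(k-1)/k = 0.2857
(P2/P1)^exp = 1.6854
T2 = 300.6730 * 1.6854 = 506.7612 K

506.7612 K


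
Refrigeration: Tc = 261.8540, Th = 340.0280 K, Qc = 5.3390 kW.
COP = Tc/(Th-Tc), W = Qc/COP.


COP = 261.8540 / 78.1740 = 3.3496
W = 5.3390 / 3.3496 = 1.5939 kW

COP = 3.3496, W = 1.5939 kW


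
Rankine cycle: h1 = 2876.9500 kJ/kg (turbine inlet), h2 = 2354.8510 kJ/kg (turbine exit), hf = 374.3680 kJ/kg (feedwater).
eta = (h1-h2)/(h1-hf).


W = 522.0990 kJ/kg
Q_in = 2502.5820 kJ/kg
eta = 0.2086 = 20.8624%

eta = 20.8624%


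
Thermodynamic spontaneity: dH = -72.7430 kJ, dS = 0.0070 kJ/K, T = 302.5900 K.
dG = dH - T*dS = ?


T*dS = 302.5900 * 0.0070 = 2.1181 kJ
dG = -72.7430 - 2.1181 = -74.8611 kJ (spontaneous)

dG = -74.8611 kJ, spontaneous


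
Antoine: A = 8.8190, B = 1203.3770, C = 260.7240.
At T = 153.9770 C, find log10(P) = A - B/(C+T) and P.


C+T = 414.7010
B/(C+T) = 2.9018
log10(P) = 8.8190 - 2.9018 = 5.9172
P = 10^5.9172 = 826429.2792 mmHg

826429.2792 mmHg


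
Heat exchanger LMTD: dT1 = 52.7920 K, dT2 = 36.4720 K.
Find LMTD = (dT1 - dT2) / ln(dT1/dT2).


dT1/dT2 = 1.4475
ln(dT1/dT2) = 0.3698
LMTD = 16.3200 / 0.3698 = 44.1302 K

44.1302 K


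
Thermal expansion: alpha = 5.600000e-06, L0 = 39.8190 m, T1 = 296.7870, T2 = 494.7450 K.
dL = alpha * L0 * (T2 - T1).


dT = 197.9580 K
dL = 5.600000e-06 * 39.8190 * 197.9580 = 0.044142 m
L_final = 39.863142 m

dL = 0.044142 m


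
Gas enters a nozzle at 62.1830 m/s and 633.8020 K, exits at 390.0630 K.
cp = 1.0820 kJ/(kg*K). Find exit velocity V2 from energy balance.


dT = 243.7390 K
2*cp*1000*dT = 527451.1960
V1^2 = 3866.7255
V2 = sqrt(531317.9215) = 728.9156 m/s

728.9156 m/s


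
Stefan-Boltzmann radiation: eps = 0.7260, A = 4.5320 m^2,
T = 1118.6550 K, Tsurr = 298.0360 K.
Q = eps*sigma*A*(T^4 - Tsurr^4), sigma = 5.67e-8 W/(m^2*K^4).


T^4 = 1.5660e+12
Tsurr^4 = 7.8900e+09
Q = 0.7260 * 5.67e-8 * 4.5320 * 1.5581e+12 = 290670.2507 W

290670.2507 W


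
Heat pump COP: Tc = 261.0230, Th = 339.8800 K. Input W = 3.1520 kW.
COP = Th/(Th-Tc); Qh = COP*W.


COP = 339.8800 / 78.8570 = 4.3101
Qh = 4.3101 * 3.1520 = 13.5854 kW

COP = 4.3101, Qh = 13.5854 kW


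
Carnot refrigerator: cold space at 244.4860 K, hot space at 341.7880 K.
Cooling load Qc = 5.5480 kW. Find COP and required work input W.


COP = 244.4860 / 97.3020 = 2.5127
W = 5.5480 / 2.5127 = 2.2080 kW

COP = 2.5127, W = 2.2080 kW


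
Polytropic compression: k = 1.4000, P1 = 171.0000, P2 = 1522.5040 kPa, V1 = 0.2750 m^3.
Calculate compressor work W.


(k-1)/k = 0.2857
(P2/P1)^exp = 1.8677
W = 3.5000 * 171.0000 * 0.2750 * (1.8677 - 1) = 142.8100 kJ

142.8100 kJ


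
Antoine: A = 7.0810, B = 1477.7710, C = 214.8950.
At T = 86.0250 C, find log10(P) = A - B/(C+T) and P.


C+T = 300.9200
B/(C+T) = 4.9108
log10(P) = 7.0810 - 4.9108 = 2.1702
P = 10^2.1702 = 147.9642 mmHg

147.9642 mmHg


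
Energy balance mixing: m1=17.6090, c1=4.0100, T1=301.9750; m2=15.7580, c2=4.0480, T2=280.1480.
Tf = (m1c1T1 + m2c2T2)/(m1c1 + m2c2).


num = 39193.2741
den = 134.4005
Tf = 291.6156 K

291.6156 K


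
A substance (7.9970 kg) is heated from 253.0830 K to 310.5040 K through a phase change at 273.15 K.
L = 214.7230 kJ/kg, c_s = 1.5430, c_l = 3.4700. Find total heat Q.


Q1 (sensible, solid) = 7.9970 * 1.5430 * 20.0670 = 247.6142 kJ
Q2 (latent) = 7.9970 * 214.7230 = 1717.1398 kJ
Q3 (sensible, liquid) = 7.9970 * 3.4700 * 37.3540 = 1036.5582 kJ
Q_total = 3001.3122 kJ

3001.3122 kJ


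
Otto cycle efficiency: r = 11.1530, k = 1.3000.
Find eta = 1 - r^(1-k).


r^(k-1) = 2.0617
eta = 1 - 1/2.0617 = 0.5150 = 51.4954%

51.4954%


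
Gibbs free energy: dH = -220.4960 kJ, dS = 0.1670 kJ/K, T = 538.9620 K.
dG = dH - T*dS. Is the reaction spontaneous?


T*dS = 538.9620 * 0.1670 = 90.0067 kJ
dG = -220.4960 - 90.0067 = -310.5027 kJ (spontaneous)

dG = -310.5027 kJ, spontaneous


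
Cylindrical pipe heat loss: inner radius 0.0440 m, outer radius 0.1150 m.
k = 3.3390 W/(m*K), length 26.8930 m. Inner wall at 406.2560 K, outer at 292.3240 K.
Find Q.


dT = 113.9320 K
ln(ro/ri) = 0.9607
Q = 2*pi*3.3390*26.8930*113.9320 / 0.9607 = 66907.4164 W

66907.4164 W


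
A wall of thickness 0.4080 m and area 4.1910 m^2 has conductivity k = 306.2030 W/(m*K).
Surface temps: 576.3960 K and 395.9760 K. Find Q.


dT = 180.4200 K
Q = 306.2030 * 4.1910 * 180.4200 / 0.4080 = 567481.3818 W

567481.3818 W


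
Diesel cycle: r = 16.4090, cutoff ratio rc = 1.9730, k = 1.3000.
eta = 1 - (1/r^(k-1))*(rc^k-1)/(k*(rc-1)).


r^(k-1) = 2.3149
rc^k = 2.4192
eta = 0.5153 = 51.5324%

51.5324%


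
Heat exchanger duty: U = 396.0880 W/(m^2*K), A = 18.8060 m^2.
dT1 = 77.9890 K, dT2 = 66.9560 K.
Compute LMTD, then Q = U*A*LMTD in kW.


LMTD = 72.3323 K
Q = 396.0880 * 18.8060 * 72.3323 = 538791.1761 W = 538.7912 kW

538.7912 kW


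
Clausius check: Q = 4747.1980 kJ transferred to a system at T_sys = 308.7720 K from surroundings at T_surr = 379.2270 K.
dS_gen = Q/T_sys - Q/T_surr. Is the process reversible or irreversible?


dS_sys = 4747.1980/308.7720 = 15.3744 kJ/K
dS_surr = -4747.1980/379.2270 = -12.5181 kJ/K
dS_gen = 15.3744 - 12.5181 = 2.8564 kJ/K (irreversible)

dS_gen = 2.8564 kJ/K, irreversible


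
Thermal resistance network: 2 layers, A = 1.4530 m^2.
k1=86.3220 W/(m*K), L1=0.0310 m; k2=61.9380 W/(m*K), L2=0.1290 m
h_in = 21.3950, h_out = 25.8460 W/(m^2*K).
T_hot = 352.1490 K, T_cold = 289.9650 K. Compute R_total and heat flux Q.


R_conv_in = 1/(21.3950*1.4530) = 0.0322
R_1 = 0.0310/(86.3220*1.4530) = 0.0002
R_2 = 0.1290/(61.9380*1.4530) = 0.0014
R_conv_out = 1/(25.8460*1.4530) = 0.0266
R_total = 0.0605 K/W
Q = 62.1840 / 0.0605 = 1028.2330 W

R_total = 0.0605 K/W, Q = 1028.2330 W


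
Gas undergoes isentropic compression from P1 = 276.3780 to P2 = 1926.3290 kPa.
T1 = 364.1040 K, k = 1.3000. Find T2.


(k-1)/k = 0.2308
(P2/P1)^exp = 1.5653
T2 = 364.1040 * 1.5653 = 569.9231 K

569.9231 K


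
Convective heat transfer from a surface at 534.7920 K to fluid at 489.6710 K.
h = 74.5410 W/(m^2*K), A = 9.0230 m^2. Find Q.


dT = 45.1210 K
Q = 74.5410 * 9.0230 * 45.1210 = 30347.6375 W

30347.6375 W


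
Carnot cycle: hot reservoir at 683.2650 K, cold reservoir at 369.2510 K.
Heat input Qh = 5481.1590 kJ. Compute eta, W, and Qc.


eta = 1 - 369.2510/683.2650 = 0.4596
W = 0.4596 * 5481.1590 = 2519.0236 kJ
Qc = 5481.1590 - 2519.0236 = 2962.1354 kJ

eta = 45.9579%, W = 2519.0236 kJ, Qc = 2962.1354 kJ


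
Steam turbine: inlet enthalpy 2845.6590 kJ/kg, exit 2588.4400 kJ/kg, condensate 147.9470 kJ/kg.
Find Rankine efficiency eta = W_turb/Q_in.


W = 257.2190 kJ/kg
Q_in = 2697.7120 kJ/kg
eta = 0.0953 = 9.5347%

eta = 9.5347%


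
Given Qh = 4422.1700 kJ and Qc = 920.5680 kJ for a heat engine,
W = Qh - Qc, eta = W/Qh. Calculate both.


W = 4422.1700 - 920.5680 = 3501.6020 kJ
eta = 3501.6020 / 4422.1700 = 0.7918 = 79.1829%

W = 3501.6020 kJ, eta = 79.1829%


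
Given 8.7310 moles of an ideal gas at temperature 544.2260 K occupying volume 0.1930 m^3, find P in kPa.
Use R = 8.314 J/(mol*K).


P = nRT/V = 8.7310 * 8.314 * 544.2260 / 0.1930
= 39505.1117 / 0.1930 = 204689.6981 Pa = 204.6897 kPa

204.6897 kPa


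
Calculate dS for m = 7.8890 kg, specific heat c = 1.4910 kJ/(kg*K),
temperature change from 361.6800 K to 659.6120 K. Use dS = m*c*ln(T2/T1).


T2/T1 = 1.8237
ln(T2/T1) = 0.6009
dS = 7.8890 * 1.4910 * 0.6009 = 7.0680 kJ/K

7.0680 kJ/K


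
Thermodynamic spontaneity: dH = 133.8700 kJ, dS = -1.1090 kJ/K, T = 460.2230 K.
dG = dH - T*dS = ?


T*dS = 460.2230 * -1.1090 = -510.3873 kJ
dG = 133.8700 + 510.3873 = 644.2573 kJ (non-spontaneous)

dG = 644.2573 kJ, non-spontaneous


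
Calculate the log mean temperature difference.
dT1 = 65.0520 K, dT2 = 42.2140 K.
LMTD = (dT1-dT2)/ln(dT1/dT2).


dT1/dT2 = 1.5410
ln(dT1/dT2) = 0.4324
LMTD = 22.8380 / 0.4324 = 52.8126 K

52.8126 K


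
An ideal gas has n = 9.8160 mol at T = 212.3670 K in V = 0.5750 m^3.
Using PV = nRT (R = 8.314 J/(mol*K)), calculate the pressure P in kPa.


P = nRT/V = 9.8160 * 8.314 * 212.3670 / 0.5750
= 17331.3184 / 0.5750 = 30141.4234 Pa = 30.1414 kPa

30.1414 kPa


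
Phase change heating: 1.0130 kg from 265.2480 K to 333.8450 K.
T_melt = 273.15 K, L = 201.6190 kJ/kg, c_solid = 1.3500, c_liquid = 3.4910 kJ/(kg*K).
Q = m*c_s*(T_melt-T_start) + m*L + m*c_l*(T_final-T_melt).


Q1 (sensible, solid) = 1.0130 * 1.3500 * 7.9020 = 10.8064 kJ
Q2 (latent) = 1.0130 * 201.6190 = 204.2400 kJ
Q3 (sensible, liquid) = 1.0130 * 3.4910 * 60.6950 = 214.6408 kJ
Q_total = 429.6872 kJ

429.6872 kJ


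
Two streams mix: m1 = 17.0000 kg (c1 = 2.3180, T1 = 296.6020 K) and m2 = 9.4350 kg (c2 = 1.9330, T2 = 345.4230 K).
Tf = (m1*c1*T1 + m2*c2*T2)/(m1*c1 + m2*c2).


num = 17987.6730
den = 57.6439
Tf = 312.0484 K

312.0484 K


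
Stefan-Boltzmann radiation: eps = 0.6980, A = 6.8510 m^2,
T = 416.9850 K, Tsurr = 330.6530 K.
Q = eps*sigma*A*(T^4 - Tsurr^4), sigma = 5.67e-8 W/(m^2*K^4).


T^4 = 3.0233e+10
Tsurr^4 = 1.1953e+10
Q = 0.6980 * 5.67e-8 * 6.8510 * 1.8280e+10 = 4956.3387 W

4956.3387 W
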